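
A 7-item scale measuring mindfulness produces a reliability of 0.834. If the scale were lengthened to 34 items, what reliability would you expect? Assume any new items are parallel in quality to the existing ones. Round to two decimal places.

The new length is 34/7 = 4.8571 times the old.
r_new = (4.8571 × 0.834) / (1 + (4.8571 − 1) × 0.834)
r_new = 4.0508 / 4.2168 ≈ 0.9606

0.96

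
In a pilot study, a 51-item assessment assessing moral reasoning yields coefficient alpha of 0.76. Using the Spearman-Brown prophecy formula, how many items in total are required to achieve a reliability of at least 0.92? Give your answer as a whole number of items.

186

Spearman-Brown solved for the length factor n:
n = r*(1 − r) / [ r (1 − r*) ]
n = 0.92 × (1 − 0.76) / [ 0.76 × (1 − 0.92) ]
n = 0.2208 / 0.0608 ≈ 3.6316
3.6316 × 51 = 185.21 → 186 items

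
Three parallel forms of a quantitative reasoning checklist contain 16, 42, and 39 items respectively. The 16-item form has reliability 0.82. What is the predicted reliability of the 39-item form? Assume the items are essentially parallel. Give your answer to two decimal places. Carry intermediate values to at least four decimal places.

Only the ratio of lengths matters: n = 39/16 = 2.4375
r_{39} = n·r / (1 + (n − 1)·r) = 1.9987 / 2.1787 ≈ 0.9174

0.92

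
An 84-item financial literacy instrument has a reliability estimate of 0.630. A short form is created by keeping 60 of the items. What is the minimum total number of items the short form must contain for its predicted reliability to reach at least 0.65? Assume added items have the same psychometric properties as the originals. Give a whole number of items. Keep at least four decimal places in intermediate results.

Short-form reliability: n = 60/84 = 0.7143; r_60 = n·r/(1+(n−1)r) ≈ 0.5488
Length factor from the short form to reach 0.65: n' = 0.65(1 − 0.5488) / [0.5488(1 − 0.65)] ≈ 1.5269
Items = 1.5269 × 60 ≈ 91.61 → 92

92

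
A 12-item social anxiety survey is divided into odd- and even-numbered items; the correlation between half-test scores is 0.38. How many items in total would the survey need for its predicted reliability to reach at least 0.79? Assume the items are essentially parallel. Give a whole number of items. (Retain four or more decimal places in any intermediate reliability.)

r_full = 2(0.38)/(1 + 0.38) = 0.5507
n = r_tgt(1 − r_full) / [r_full(1 − r_tgt)] = 0.79 × 0.4493 / (0.5507 × 0.21) ≈ 3.0692
Items = 3.0692 × 12 ≈ 36.83 → 37

37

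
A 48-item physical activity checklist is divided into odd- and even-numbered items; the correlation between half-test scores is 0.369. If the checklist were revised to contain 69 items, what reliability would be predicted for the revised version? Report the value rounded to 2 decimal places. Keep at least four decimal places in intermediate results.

0.63

First correct the split-half correlation to full-test reliability: r_full = 2 × 0.369 / (1 + 0.369) ≈ 0.5391
Then adjust to 69 items: n = 69/48 = 1.4375
r_new = n·r_full / (1 + (n − 1)·r_full) = 0.7750 / 1.2359 ≈ 0.6271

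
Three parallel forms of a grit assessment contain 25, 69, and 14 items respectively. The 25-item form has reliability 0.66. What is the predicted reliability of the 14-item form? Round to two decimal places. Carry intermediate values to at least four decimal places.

The 69-item form is not needed; work directly from the 25-item form with n = 14/25 = 0.5600.
r_{14} = n·r / (1 + (n − 1)·r) = 0.3696 / 0.7096 ≈ 0.5209

0.52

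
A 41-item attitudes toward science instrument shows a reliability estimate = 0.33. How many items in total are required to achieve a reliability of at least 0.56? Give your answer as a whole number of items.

Rearranging the Spearman-Brown formula for n,
n = r_target (1 − r_old) / [ r_old (1 − r_target) ]
n = 0.56(1 − 0.33) / [0.33(1 − 0.56)]
  = 0.3752 / 0.1452 = 2.5840
2.5840 × 41 = 105.94 → 106 items

106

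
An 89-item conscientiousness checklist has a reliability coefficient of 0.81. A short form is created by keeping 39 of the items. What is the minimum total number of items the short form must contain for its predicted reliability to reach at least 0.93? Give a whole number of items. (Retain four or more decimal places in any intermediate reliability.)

Short-form reliability: n = 39/89 = 0.4382; r_39 = n·r/(1+(n−1)r) ≈ 0.6513
Length factor from the short form to reach 0.93: n' = 0.93(1 − 0.6513) / [0.6513(1 − 0.93)] ≈ 7.1130
Total items = 7.1130 × 39 = 277.41, rounded up to 278.

278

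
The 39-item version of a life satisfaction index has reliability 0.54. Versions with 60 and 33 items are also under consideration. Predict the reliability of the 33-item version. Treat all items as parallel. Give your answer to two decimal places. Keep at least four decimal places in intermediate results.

0.50

Only the ratio of lengths matters: n = 33/39 = 0.8462
r_{33} = n·r / (1 + (n − 1)·r) = 0.4569 / 0.9169 ≈ 0.4983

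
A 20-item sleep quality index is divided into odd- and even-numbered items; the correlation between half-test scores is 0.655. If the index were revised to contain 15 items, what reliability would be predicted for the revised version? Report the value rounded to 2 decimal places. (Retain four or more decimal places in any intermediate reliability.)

0.74

Full-test reliability from the split-half r: r_full = 2(0.655)/(1 + 0.655) = 0.7915
Length factor from 20 to 15 items: n = 15/20 = 0.7500
r_new = n·r_full / (1 + (n − 1)·r_full) = 0.5936 / 0.8021 ≈ 0.7401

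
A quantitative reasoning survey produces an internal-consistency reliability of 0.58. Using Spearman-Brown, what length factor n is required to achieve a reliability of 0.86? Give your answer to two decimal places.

Rearranging the Spearman-Brown formula for n,
n = r_target (1 − r_old) / [ r_old (1 − r_target) ]
n = 0.86(1 − 0.58) / [0.58(1 − 0.86)]
  = 0.3612 / 0.0812 = 4.4483

4.45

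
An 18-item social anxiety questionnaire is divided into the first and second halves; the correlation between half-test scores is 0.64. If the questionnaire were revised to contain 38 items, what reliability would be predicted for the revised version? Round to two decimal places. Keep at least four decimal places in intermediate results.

Spearman-Brown correction (n = 2): r_full = 2·0.64/(1 + 0.64) = 0.7805
Length factor from 18 to 38 items: n = 38/18 = 2.1111
r_new = n·r_full / (1 + (n − 1)·r_full) = 1.6477 / 1.8672 ≈ 0.8824

0.88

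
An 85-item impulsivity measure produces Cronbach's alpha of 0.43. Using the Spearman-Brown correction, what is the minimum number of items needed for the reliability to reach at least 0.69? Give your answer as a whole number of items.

Spearman-Brown solved for the length factor n:
n = r_target (1 − r_old) / [ r_old (1 − r_target) ]
n = 0.69 × (1 − 0.43) / [ 0.43 × (1 − 0.69) ]
n = 0.3933 / 0.1333 ≈ 2.9505
So the test needs 2.9505 × 85 ≈ 250.79 items; rounding up, 251.

251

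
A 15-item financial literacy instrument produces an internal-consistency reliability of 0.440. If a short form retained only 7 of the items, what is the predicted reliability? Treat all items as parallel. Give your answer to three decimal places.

n = 7/15 = 0.4667
Apply the Spearman-Brown prophecy formula, r' = nr / [1 + (n − 1)r]:
r_new = 0.4667·0.440 / [1 + (0.4667 − 1)·0.440]
r_new = 0.2053 / 0.7653 ≈ 0.2683

0.268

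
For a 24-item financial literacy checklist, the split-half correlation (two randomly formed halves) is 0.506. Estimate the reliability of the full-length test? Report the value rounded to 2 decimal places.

r_full = 2(0.506) / (1 + 0.506)
       = 1.0120 / 1.5060 = 0.6720

0.67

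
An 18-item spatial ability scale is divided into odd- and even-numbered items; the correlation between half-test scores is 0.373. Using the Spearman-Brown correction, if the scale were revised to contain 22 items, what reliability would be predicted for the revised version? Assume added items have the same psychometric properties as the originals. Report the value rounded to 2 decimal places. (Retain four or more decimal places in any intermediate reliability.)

Spearman-Brown correction (n = 2): r_full = 2·0.373/(1 + 0.373) = 0.5433
Length factor from 18 to 22 items: n = 22/18 = 1.2222
r_new = n·r_full / (1 + (n − 1)·r_full) = 0.6640 / 1.1207 ≈ 0.5925

0.59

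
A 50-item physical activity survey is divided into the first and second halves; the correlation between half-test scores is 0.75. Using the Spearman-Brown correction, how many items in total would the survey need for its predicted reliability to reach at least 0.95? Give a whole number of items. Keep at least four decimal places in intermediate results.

159

r_full = 2(0.75)/(1 + 0.75) = 0.8571
n = r_tgt(1 − r_full) / [r_full(1 − r_tgt)] = 0.95 × 0.1429 / (0.8571 × 0.05) ≈ 3.1678
Required items = 3.1678 × 50 = 158.39, so 159 items.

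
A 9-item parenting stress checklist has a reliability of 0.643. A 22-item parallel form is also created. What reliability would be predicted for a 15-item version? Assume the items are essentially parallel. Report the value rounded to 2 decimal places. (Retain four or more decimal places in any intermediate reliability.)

0.75

The 22-item form is not needed; work directly from the 9-item form with n = 15/9 = 1.6667.
r_{15} = n·r / (1 + (n − 1)·r) = 1.0717 / 1.4287 ≈ 0.7501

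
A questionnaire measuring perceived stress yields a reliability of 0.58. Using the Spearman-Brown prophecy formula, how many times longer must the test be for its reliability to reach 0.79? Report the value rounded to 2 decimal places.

2.72

n = 0.79 × (1 − 0.58) / [ 0.58 × (1 − 0.79) ]
  = 0.3318 / 0.1218 = 2.7241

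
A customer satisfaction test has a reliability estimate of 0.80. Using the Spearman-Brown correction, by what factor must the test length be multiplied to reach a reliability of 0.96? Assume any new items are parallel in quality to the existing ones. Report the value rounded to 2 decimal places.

Spearman-Brown solved for the length factor n:
n = r_target (1 − r_old) / [ r_old (1 − r_target) ]
n = 0.96 × (1 − 0.80) / [ 0.80 × (1 − 0.96) ]
n = 0.1920 / 0.0320 ≈ 6.0000

6.00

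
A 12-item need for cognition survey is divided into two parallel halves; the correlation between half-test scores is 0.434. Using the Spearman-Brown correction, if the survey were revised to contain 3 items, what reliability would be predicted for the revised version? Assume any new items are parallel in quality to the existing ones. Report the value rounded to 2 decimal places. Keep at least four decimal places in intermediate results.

First correct the split-half correlation to full-test reliability: r_full = 2 × 0.434 / (1 + 0.434) ≈ 0.6053
Length factor from 12 to 3 items: n = 3/12 = 0.2500
r_new = n·r_full / (1 + (n − 1)·r_full) = 0.1513 / 0.5460 ≈ 0.2771

0.28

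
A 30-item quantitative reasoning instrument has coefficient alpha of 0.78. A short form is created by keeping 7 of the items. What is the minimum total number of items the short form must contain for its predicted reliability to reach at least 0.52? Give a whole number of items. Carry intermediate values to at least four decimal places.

10

First, r for the 7-item form: n = 7/30 = 0.2333, so r_7 = 0.2333·0.78/(1 + (0.2333 − 1)·0.78) = 0.4527
Then solve for n' with r_old = 0.4527, r_target = 0.52: n' = 0.52(1 − 0.4527)/[0.4527(1 − 0.52)] = 1.3097
Items = 1.3097 × 7 ≈ 9.17 → 10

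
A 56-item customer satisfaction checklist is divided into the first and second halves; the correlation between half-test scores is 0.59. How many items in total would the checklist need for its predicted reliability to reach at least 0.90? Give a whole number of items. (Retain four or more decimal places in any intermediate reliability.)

Corrected full-test reliability: r_full = 2 × 0.59 / (1 + 0.59) ≈ 0.7421
n = r_tgt(1 − r_full) / [r_full(1 − r_tgt)] = 0.90 × 0.2579 / (0.7421 × 0.10) ≈ 3.1277
Items = 3.1277 × 56 ≈ 175.15 → 176

176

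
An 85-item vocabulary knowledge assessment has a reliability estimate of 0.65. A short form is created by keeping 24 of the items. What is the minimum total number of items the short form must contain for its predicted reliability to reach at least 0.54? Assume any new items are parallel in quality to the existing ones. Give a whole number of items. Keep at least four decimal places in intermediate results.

First, r for the 24-item form: n = 24/85 = 0.2824, so r_24 = 0.2824·0.65/(1 + (0.2824 − 1)·0.65) = 0.3440
Length factor from the short form to reach 0.54: n' = 0.54(1 − 0.3440) / [0.3440(1 − 0.54)] ≈ 2.2386
Total items = 2.2386 × 24 = 53.73, rounded up to 54.

54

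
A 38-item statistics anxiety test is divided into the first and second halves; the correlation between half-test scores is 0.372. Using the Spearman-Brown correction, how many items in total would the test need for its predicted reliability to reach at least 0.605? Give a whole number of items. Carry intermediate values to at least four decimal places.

50

r_full = 2(0.372)/(1 + 0.372) = 0.5423
n = r_tgt(1 − r_full) / [r_full(1 − r_tgt)] = 0.605 × 0.4577 / (0.5423 × 0.395) ≈ 1.2927
Items = 1.2927 × 38 ≈ 49.12 → 50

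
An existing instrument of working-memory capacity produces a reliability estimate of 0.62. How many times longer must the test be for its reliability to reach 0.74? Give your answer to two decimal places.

n = 0.74 × (1 − 0.62) / [ 0.62 × (1 − 0.74) ]
  = 0.2812 / 0.1612 = 1.7444

1.74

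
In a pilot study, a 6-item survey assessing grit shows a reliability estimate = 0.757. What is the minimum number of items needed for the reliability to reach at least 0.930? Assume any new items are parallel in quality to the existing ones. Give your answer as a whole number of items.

26

Invert Spearman-Brown to solve for n:
n = r_target (1 − r_old) / [ r_old (1 − r_target) ]
n = [0.930 × 0.243] / [0.757 × 0.070]
  = 0.225990 / 0.052990 = 4.2648
4.2648 × 6 = 25.59 → 26 items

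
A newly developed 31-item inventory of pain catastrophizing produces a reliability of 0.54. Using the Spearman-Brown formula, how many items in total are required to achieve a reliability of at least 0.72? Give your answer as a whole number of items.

68

Rearranging the Spearman-Brown formula for n,
n = r*(1 − r) / [ r (1 − r*) ]
n = 0.72 × (1 − 0.54) / [ 0.54 × (1 − 0.72) ]
  = 0.3312 / 0.1512 = 2.1905
2.1905 × 31 = 67.91 → 68 items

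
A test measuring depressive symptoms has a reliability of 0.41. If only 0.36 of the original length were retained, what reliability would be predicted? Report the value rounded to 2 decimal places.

0.20

Spearman-Brown: r_new = n·r / (1 + (n − 1)·r)
r_new = 0.36·0.41 / [1 + (0.36 − 1)·0.41]
r_new = 0.1476 / 0.7376 ≈ 0.2001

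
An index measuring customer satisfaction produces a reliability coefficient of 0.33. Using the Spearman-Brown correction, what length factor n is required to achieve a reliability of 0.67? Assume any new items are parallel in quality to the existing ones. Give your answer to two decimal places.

Invert Spearman-Brown to solve for n:
n = r*(1 − r) / [ r (1 − r*) ]
n = [0.67 × 0.67] / [0.33 × 0.33]
  = 0.4489 / 0.1089 = 4.1221

4.12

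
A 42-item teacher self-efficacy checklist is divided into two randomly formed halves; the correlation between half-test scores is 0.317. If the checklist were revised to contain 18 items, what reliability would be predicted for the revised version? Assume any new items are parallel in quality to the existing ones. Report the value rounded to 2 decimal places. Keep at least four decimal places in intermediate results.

0.28

Full-test reliability from the split-half r: r_full = 2(0.317)/(1 + 0.317) = 0.4814
Length factor from 42 to 18 items: n = 18/42 = 0.4286
r_new = n·r_full / (1 + (n − 1)·r_full) = 0.2063 / 0.7249 ≈ 0.2846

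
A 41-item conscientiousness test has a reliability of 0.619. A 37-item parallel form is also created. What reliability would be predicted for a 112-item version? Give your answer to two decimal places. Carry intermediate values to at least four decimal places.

Only the ratio of lengths matters: n = 112/41 = 2.7317
r_{112} = n·r / (1 + (n − 1)·r) = 1.6909 / 2.0719 ≈ 0.8161

0.82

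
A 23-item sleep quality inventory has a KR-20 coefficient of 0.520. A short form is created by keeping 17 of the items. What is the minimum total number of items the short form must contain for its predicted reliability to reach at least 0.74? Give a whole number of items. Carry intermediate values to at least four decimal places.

Short-form reliability: n = 17/23 = 0.7391; r_17 = n·r/(1+(n−1)r) ≈ 0.4447
Length factor from the short form to reach 0.74: n' = 0.74(1 − 0.4447) / [0.4447(1 − 0.74)] ≈ 3.5540
Items = 3.5540 × 17 ≈ 60.42 → 61

61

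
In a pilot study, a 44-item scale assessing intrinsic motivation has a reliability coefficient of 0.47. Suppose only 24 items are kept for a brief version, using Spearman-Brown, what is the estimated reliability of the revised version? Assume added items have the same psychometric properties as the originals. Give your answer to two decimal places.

The new length is 24/44 = 0.5455 times the old.
By Spearman-Brown, r_new = n r / (1 + (n − 1) r).
r_new = (0.5455 × 0.47) / (1 + (0.5455 − 1) × 0.47)
     = 0.2564 / 0.7864 = 0.3260

0.33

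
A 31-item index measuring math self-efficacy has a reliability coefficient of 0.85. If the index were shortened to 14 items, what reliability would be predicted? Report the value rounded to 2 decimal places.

The new length is 14/31 = 0.4516 times the old.
Apply the Spearman-Brown prophecy formula, r' = nr / [1 + (n − 1)r]:
r_new = (0.4516 × 0.85) / (1 + (0.4516 − 1) × 0.85)
     = 0.3839 / 0.5339 = 0.7190

0.72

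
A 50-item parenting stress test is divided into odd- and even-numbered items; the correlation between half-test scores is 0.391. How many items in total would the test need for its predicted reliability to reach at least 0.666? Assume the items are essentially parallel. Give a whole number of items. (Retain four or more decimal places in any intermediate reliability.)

r_full = 2(0.391)/(1 + 0.391) = 0.5622
n = r_tgt(1 − r_full) / [r_full(1 − r_tgt)] = 0.666 × 0.4378 / (0.5622 × 0.334) ≈ 1.5528
Required items = 1.5528 × 50 = 77.64, so 78 items.

78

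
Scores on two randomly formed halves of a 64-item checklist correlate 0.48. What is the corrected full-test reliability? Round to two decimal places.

Each half is half the length of the full test, so the full test is n = 2 times a half.
r_full = 2r_hh / (1 + r_hh) = 2 × 0.48 / (1 + 0.48)
r_full = 0.9600 / 1.4800 ≈ 0.6486

0.65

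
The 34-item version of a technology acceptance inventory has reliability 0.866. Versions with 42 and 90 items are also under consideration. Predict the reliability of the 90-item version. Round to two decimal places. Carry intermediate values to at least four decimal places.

The 42-item form is not needed; work directly from the 34-item form with n = 90/34 = 2.6471.
r_{90} = n·r / (1 + (n − 1)·r) = 2.2924 / 2.4264 ≈ 0.9448

0.94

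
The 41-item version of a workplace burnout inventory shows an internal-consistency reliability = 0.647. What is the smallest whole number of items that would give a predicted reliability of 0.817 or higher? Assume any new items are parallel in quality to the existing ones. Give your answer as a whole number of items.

n = [0.817 × 0.353] / [0.647 × 0.183]
n = 0.288401 / 0.118401 ≈ 2.4358
2.4358 × 41 = 99.87 → 100 items

100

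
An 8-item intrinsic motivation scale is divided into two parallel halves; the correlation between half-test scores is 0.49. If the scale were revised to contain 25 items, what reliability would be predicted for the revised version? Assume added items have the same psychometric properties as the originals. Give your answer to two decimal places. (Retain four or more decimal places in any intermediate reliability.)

0.86

Spearman-Brown correction (n = 2): r_full = 2·0.49/(1 + 0.49) = 0.6577
Then adjust to 25 items: n = 25/8 = 3.1250
r_new = n·r_full / (1 + (n − 1)·r_full) = 2.0553 / 2.3976 ≈ 0.8572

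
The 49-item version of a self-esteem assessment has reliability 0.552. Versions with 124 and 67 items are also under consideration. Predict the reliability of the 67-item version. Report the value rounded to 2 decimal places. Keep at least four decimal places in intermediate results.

0.63

Only the ratio of lengths matters: n = 67/49 = 1.3673
r_{67} = n·r / (1 + (n − 1)·r) = 0.7547 / 1.2027 ≈ 0.6275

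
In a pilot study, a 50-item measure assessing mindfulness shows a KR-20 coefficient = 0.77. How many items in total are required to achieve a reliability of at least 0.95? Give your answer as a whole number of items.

284

n = 0.95(1 − 0.77) / [0.77(1 − 0.95)]
  = 0.2185 / 0.0385 = 5.6753
5.6753 × 50 = 283.76 → 284 items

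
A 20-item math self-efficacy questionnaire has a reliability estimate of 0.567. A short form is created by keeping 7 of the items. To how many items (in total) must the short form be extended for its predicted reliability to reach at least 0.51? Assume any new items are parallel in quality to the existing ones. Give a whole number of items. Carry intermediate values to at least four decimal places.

First, r for the 7-item form: n = 7/20 = 0.3500, so r_7 = 0.3500·0.567/(1 + (0.3500 − 1)·0.567) = 0.3143
Then solve for n' with r_old = 0.3143, r_target = 0.51: n' = 0.51(1 − 0.3143)/[0.3143(1 − 0.51)] = 2.2707
Items = 2.2707 × 7 ≈ 15.89 → 16

16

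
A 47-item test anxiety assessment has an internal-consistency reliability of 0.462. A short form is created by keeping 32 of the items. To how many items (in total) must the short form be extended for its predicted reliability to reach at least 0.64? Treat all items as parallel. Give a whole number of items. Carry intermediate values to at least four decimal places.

Short-form reliability: n = 32/47 = 0.6809; r_32 = n·r/(1+(n−1)r) ≈ 0.3690
Length factor from the short form to reach 0.64: n' = 0.64(1 − 0.3690) / [0.3690(1 − 0.64)] ≈ 3.0400
Items = 3.0400 × 32 ≈ 97.28 → 98

98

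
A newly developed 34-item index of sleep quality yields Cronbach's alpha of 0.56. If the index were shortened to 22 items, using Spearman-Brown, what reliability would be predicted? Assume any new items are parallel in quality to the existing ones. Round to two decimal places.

n = 22/34 = 0.6471
Apply the Spearman-Brown prophecy formula, r' = nr / [1 + (n − 1)r]:
r_new = 0.6471·0.56 / [1 + (0.6471 − 1)·0.56]
r_new = 0.3624 / 0.8024 ≈ 0.4516

0.45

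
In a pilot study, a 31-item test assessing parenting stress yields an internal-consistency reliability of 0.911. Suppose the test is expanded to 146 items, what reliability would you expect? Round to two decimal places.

0.98

Length ratio n = 146/31 = 4.7097
Apply the Spearman-Brown prophecy formula, r' = nr / [1 + (n − 1)r]:
r_new = (4.7097 × 0.911) / (1 + (4.7097 − 1) × 0.911)
r_new = 4.2905 / 4.3795 ≈ 0.9797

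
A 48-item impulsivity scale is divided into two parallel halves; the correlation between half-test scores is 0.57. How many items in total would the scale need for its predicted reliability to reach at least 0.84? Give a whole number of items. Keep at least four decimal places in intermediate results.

96

Corrected full-test reliability: r_full = 2 × 0.57 / (1 + 0.57) ≈ 0.7261
Solve Spearman-Brown for n: n = 0.84(1 − 0.7261) / [0.7261(1 − 0.84)] = 1.9804
Required items = 1.9804 × 48 = 95.06, so 96 items.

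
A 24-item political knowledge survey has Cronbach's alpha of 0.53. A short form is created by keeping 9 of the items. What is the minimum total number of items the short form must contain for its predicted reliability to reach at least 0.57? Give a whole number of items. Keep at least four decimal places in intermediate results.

29

Short-form reliability: n = 9/24 = 0.3750; r_9 = n·r/(1+(n−1)r) ≈ 0.2972
Then solve for n' with r_old = 0.2972, r_target = 0.57: n' = 0.57(1 − 0.2972)/[0.2972(1 − 0.57)] = 3.1347
Items = 3.1347 × 9 ≈ 28.21 → 29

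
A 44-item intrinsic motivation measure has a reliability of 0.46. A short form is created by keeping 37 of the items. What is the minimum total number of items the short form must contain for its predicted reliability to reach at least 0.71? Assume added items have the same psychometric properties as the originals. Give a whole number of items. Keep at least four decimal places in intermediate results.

127

Short-form reliability: n = 37/44 = 0.8409; r_37 = n·r/(1+(n−1)r) ≈ 0.4174
Length factor from the short form to reach 0.71: n' = 0.71(1 − 0.4174) / [0.4174(1 − 0.71)] ≈ 3.4173
Total items = 3.4173 × 37 = 126.44, rounded up to 127.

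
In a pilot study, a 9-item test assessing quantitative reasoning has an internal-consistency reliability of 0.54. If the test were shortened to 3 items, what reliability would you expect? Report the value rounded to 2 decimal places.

0.28

Length ratio n = 3/9 = 0.3333
Spearman-Brown: r_new = n·r / (1 + (n − 1)·r)
r_new = 0.3333·0.54 / [1 + (0.3333 − 1)·0.54]
     = 0.1800 / 0.6400 = 0.2812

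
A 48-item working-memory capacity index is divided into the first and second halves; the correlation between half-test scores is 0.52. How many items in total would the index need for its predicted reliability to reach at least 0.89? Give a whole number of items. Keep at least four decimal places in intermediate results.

r_full = 2(0.52)/(1 + 0.52) = 0.6842
n = r_tgt(1 − r_full) / [r_full(1 − r_tgt)] = 0.89 × 0.3158 / (0.6842 × 0.11) ≈ 3.7344
Items = 3.7344 × 48 ≈ 179.25 → 180

180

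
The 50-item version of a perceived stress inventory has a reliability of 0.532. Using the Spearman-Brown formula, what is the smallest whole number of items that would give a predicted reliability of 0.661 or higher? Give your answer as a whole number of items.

Spearman-Brown solved for the length factor n:
n = r_target (1 − r_old) / [ r_old (1 − r_target) ]
n = 0.661 × (1 − 0.532) / [ 0.532 × (1 − 0.661) ]
  = 0.309348 / 0.180348 = 1.7153
So the test needs 1.7153 × 50 ≈ 85.77 items; rounding up, 86.

86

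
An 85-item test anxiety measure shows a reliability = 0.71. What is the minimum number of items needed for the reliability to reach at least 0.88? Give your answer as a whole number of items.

Spearman-Brown solved for the length factor n:
n = r_target (1 − r_old) / [ r_old (1 − r_target) ]
n = [0.88 × 0.29] / [0.71 × 0.12]
  = 0.2552 / 0.0852 = 2.9953
So the test needs 2.9953 × 85 ≈ 254.60 items; rounding up, 255.

255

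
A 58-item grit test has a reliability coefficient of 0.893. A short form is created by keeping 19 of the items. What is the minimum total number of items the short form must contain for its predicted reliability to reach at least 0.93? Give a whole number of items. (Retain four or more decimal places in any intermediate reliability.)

93

Short-form reliability: n = 19/58 = 0.3276; r_19 = n·r/(1+(n−1)r) ≈ 0.7322
Then solve for n' with r_old = 0.7322, r_target = 0.93: n' = 0.93(1 − 0.7322)/[0.7322(1 − 0.93)] = 4.8592
Total items = 4.8592 × 19 = 92.32, rounded up to 93.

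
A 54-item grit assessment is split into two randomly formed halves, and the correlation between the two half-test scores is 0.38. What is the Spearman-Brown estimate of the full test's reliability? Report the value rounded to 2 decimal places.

Apply the Spearman-Brown correction with n = 2:
r_full = 2r_hh / (1 + r_hh) = 2 × 0.38 / (1 + 0.38)
       = 0.7600 / 1.3800 = 0.5507

0.55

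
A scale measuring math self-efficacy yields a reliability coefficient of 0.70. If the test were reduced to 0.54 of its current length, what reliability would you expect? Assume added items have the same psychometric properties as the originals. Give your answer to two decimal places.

0.56

r_new = 0.54·0.70 / [1 + (0.54 − 1)·0.70]
     = 0.3780 / 0.6780 = 0.5575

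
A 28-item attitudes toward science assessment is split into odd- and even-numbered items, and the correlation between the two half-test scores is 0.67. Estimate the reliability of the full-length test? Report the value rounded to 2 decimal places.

0.80

Apply the Spearman-Brown correction with n = 2:
r_full = 2(0.67) / (1 + 0.67)
       = 1.3400 / 1.6700 = 0.8024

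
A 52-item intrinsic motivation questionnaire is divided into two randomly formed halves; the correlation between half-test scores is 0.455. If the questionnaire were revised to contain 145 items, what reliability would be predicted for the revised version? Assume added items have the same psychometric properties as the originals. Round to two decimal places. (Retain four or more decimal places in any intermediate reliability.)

0.82

First correct the split-half correlation to full-test reliability: r_full = 2 × 0.455 / (1 + 0.455) ≈ 0.6254
Then adjust to 145 items: n = 145/52 = 2.7885
r_new = n·r_full / (1 + (n − 1)·r_full) = 1.7439 / 2.1185 ≈ 0.8232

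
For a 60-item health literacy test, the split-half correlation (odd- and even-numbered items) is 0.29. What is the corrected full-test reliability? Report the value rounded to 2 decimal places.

0.45

r_full = 2r_hh / (1 + r_hh) = 2 × 0.29 / (1 + 0.29)
       = 0.5800 / 1.2900 = 0.4496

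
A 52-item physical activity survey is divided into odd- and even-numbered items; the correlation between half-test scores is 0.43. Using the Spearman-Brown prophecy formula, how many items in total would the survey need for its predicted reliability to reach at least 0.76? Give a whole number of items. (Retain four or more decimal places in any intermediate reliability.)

r_full = 2(0.43)/(1 + 0.43) = 0.6014
Solve Spearman-Brown for n: n = 0.76(1 − 0.6014) / [0.6014(1 − 0.76)] = 2.0988
Items = 2.0988 × 52 ≈ 109.14 → 110

110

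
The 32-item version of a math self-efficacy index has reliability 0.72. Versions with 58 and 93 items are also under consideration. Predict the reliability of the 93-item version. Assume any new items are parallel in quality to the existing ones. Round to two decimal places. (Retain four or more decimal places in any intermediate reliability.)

The 58-item form is not needed; work directly from the 32-item form with n = 93/32 = 2.9062.
r_{93} = n·r / (1 + (n − 1)·r) = 2.0925 / 2.3725 ≈ 0.8820

0.88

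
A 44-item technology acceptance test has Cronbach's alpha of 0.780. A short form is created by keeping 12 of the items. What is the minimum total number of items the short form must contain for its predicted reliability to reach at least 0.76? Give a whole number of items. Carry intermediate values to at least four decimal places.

40

First, r for the 12-item form: n = 12/44 = 0.2727, so r_12 = 0.2727·0.780/(1 + (0.2727 − 1)·0.780) = 0.4916
Then solve for n' with r_old = 0.4916, r_target = 0.76: n' = 0.76(1 − 0.4916)/[0.4916(1 − 0.76)] = 3.2749
Items = 3.2749 × 12 ≈ 39.30 → 40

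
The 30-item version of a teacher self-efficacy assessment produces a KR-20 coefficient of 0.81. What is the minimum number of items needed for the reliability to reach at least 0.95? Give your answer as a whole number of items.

134

n = [0.95 × 0.19] / [0.81 × 0.05]
n = 0.1805 / 0.0405 ≈ 4.4568
So the test needs 4.4568 × 30 ≈ 133.70 items; rounding up, 134.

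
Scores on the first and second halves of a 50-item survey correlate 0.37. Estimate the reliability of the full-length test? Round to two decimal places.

Each half is half the length of the full test, so the full test is n = 2 times a half.
r_full = 2(0.37) / (1 + 0.37)
       = 0.7400 / 1.3700 = 0.5401

0.54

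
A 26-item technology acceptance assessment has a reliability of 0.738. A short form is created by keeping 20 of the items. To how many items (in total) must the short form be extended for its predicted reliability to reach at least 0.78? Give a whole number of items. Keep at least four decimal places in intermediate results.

33

First, r for the 20-item form: n = 20/26 = 0.7692, so r_20 = 0.7692·0.738/(1 + (0.7692 − 1)·0.738) = 0.6842
Then solve for n' with r_old = 0.6842, r_target = 0.78: n' = 0.78(1 − 0.6842)/[0.6842(1 − 0.78)] = 1.6364
Items = 1.6364 × 20 ≈ 32.73 → 33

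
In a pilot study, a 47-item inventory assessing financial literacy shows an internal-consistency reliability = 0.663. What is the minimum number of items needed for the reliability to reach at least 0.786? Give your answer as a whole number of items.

Rearranging the Spearman-Brown formula for n,
n = r*(1 − r) / [ r (1 − r*) ]
n = 0.786(1 − 0.663) / [0.663(1 − 0.786)]
n = 0.264882 / 0.141882 ≈ 1.8669
1.8669 × 47 = 87.74 → 88 items

88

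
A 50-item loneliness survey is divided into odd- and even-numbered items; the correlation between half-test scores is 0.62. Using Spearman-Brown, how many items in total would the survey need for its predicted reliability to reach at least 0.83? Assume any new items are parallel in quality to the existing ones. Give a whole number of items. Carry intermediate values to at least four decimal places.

75

r_full = 2(0.62)/(1 + 0.62) = 0.7654
n = r_tgt(1 − r_full) / [r_full(1 − r_tgt)] = 0.83 × 0.2346 / (0.7654 × 0.17) ≈ 1.4965
Items = 1.4965 × 50 ≈ 74.83 → 75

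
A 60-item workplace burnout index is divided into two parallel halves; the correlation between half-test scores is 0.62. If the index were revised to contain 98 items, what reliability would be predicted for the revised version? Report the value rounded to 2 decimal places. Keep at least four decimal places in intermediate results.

0.84

Spearman-Brown correction (n = 2): r_full = 2·0.62/(1 + 0.62) = 0.7654
Length factor from 60 to 98 items: n = 98/60 = 1.6333
r_new = n·r_full / (1 + (n − 1)·r_full) = 1.2501 / 1.4847 ≈ 0.8420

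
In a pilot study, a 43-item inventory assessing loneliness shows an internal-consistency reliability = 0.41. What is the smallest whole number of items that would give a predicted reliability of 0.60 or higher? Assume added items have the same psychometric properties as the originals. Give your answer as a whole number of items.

93

n = 0.60 × (1 − 0.41) / [ 0.41 × (1 − 0.60) ]
n = 0.3540 / 0.1640 ≈ 2.1585
2.1585 × 43 = 92.82 → 93 items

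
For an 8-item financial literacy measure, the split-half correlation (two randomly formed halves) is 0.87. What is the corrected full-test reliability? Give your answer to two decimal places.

0.93

r_full = 2(0.87) / (1 + 0.87)
r_full = 1.7400 / 1.8700 ≈ 0.9305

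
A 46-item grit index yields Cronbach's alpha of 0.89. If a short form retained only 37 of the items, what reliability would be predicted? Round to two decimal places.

Length ratio n = 37/46 = 0.8043
r_new = (0.8043 × 0.89) / (1 + (0.8043 − 1) × 0.89)
     = 0.7158 / 0.8258 = 0.8668

0.87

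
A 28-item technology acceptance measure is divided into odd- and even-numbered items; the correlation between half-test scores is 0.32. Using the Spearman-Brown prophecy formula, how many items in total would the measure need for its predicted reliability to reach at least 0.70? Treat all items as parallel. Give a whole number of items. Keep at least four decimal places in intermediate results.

70

Corrected full-test reliability: r_full = 2 × 0.32 / (1 + 0.32) ≈ 0.4848
Solve Spearman-Brown for n: n = 0.70(1 − 0.4848) / [0.4848(1 − 0.70)] = 2.4796
Required items = 2.4796 × 28 = 69.43, so 70 items.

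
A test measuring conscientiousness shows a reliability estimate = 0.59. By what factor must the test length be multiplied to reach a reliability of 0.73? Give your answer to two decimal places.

1.88

Rearranging the Spearman-Brown formula for n,
n = r_target (1 − r_old) / [ r_old (1 − r_target) ]
n = 0.73(1 − 0.59) / [0.59(1 − 0.73)]
n = 0.2993 / 0.1593 ≈ 1.8788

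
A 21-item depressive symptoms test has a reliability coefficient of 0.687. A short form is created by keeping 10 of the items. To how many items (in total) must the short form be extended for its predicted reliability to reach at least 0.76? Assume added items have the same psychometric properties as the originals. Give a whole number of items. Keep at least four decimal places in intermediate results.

First, r for the 10-item form: n = 10/21 = 0.4762, so r_10 = 0.4762·0.687/(1 + (0.4762 − 1)·0.687) = 0.5111
Then solve for n' with r_old = 0.5111, r_target = 0.76: n' = 0.76(1 − 0.5111)/[0.5111(1 − 0.76)] = 3.0291
Total items = 3.0291 × 10 = 30.29, rounded up to 31.

31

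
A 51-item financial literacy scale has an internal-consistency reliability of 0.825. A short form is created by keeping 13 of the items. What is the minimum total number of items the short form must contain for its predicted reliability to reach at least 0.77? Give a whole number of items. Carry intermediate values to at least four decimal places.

37

Short-form reliability: n = 13/51 = 0.2549; r_13 = n·r/(1+(n−1)r) ≈ 0.5458
Then solve for n' with r_old = 0.5458, r_target = 0.77: n' = 0.77(1 − 0.5458)/[0.5458(1 − 0.77)] = 2.7860
Total items = 2.7860 × 13 = 36.22, rounded up to 37.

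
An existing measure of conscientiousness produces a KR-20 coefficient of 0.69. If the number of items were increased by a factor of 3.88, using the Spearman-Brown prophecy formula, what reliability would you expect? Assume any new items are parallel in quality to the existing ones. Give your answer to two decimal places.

Apply the Spearman-Brown prophecy formula, r' = nr / [1 + (n − 1)r]:
r_new = (3.88 × 0.69) / (1 + (3.88 − 1) × 0.69)
     = 2.6772 / 2.9872 = 0.8962

0.90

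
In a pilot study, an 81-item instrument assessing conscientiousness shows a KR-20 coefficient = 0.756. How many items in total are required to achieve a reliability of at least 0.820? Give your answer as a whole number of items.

Spearman-Brown solved for the length factor n:
n = r*(1 − r) / [ r (1 − r*) ]
n = [0.820 × 0.244] / [0.756 × 0.180]
  = 0.200080 / 0.136080 = 1.4703
1.4703 × 81 = 119.09 → 120 items

120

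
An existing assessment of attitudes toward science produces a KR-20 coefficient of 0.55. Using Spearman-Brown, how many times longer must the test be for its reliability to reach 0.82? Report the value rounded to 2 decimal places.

n = 0.82 × (1 − 0.55) / [ 0.55 × (1 − 0.82) ]
  = 0.3690 / 0.0990 = 3.7273

3.73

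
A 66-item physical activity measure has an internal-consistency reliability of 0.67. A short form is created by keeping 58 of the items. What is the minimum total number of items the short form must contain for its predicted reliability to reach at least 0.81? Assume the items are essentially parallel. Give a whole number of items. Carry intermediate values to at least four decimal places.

139

Short-form reliability: n = 58/66 = 0.8788; r_58 = n·r/(1+(n−1)r) ≈ 0.6408
Length factor from the short form to reach 0.81: n' = 0.81(1 − 0.6408) / [0.6408(1 − 0.81)] ≈ 2.3897
Items = 2.3897 × 58 ≈ 138.60 → 139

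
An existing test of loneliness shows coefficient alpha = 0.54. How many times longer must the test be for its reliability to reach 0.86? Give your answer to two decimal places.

Invert Spearman-Brown to solve for n:
n = r*(1 − r) / [ r (1 − r*) ]
n = 0.86(1 − 0.54) / [0.54(1 − 0.86)]
  = 0.3956 / 0.0756 = 5.2328

5.23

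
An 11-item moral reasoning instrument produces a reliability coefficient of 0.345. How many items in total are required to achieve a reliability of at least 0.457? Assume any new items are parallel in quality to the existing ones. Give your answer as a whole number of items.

18

Rearranging the Spearman-Brown formula for n,
n = r_target (1 − r_old) / [ r_old (1 − r_target) ]
n = [0.457 × 0.655] / [0.345 × 0.543]
  = 0.299335 / 0.187335 = 1.5979
So the test needs 1.5979 × 11 ≈ 17.58 items; rounding up, 18.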